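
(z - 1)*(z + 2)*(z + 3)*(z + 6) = z^4 + 10*z^3 + 25*z^2 - 36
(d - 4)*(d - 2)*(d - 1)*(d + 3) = d^4 - 4*d^3 - 7*d^2 + 34*d - 24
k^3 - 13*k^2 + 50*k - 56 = (k - 7)*(k - 4)*(k - 2)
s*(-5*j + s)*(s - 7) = -5*j*s^2 + 35*j*s + s^3 - 7*s^2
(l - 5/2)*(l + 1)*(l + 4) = l^3 + 5*l^2/2 - 17*l/2 - 10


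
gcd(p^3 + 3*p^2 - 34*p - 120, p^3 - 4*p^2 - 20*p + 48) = p^2 - 2*p - 24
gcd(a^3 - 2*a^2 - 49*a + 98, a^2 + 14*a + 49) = a + 7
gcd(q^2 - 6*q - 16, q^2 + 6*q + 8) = q + 2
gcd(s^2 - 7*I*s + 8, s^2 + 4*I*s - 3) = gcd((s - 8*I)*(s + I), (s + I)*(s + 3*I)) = s + I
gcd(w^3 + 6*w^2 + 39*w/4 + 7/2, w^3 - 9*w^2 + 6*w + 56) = w + 2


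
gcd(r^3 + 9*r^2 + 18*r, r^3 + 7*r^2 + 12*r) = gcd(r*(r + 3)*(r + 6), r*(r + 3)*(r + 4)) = r^2 + 3*r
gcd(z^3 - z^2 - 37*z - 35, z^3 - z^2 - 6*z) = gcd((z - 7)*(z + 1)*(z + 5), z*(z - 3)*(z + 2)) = 1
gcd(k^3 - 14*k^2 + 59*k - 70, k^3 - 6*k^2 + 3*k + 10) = k^2 - 7*k + 10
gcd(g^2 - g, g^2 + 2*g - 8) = 1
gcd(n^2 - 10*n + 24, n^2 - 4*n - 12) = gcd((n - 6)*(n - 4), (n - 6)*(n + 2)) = n - 6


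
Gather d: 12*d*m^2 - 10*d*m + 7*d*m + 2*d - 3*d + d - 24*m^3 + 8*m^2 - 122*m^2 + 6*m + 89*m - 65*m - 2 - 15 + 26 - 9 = d*(12*m^2 - 3*m) - 24*m^3 - 114*m^2 + 30*m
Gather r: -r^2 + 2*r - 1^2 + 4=-r^2 + 2*r + 3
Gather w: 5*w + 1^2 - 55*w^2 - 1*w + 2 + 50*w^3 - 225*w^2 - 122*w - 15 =50*w^3 - 280*w^2 - 118*w - 12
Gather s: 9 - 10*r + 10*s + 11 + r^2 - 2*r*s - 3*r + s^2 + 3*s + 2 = r^2 - 13*r + s^2 + s*(13 - 2*r) + 22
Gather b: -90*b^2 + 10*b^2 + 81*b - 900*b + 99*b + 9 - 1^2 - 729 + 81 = -80*b^2 - 720*b - 640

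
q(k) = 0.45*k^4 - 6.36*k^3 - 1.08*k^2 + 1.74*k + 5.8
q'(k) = 1.8*k^3 - 19.08*k^2 - 2.16*k + 1.74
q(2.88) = -119.11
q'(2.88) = -119.74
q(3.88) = -273.22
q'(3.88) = -188.74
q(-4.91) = 985.60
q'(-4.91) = -660.70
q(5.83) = -761.17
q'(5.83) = -302.68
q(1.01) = 0.37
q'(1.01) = -18.05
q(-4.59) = 789.83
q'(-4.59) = -564.39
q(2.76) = -105.23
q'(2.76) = -111.72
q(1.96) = -36.19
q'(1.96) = -62.24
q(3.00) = -133.97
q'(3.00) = -127.86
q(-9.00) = 7491.55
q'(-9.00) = -2836.50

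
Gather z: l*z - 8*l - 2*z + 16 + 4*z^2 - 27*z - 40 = -8*l + 4*z^2 + z*(l - 29) - 24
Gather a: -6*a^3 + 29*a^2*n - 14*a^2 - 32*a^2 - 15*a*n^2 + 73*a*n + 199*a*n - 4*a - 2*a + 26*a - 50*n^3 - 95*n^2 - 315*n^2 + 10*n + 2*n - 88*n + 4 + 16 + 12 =-6*a^3 + a^2*(29*n - 46) + a*(-15*n^2 + 272*n + 20) - 50*n^3 - 410*n^2 - 76*n + 32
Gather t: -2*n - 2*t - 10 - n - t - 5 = -3*n - 3*t - 15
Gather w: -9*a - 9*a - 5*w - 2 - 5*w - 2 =-18*a - 10*w - 4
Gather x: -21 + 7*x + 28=7*x + 7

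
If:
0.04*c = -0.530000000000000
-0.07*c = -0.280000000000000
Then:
No Solution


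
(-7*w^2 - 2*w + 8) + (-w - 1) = -7*w^2 - 3*w + 7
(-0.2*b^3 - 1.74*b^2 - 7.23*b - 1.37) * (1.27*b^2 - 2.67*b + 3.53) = -0.254*b^5 - 1.6758*b^4 - 5.2423*b^3 + 11.422*b^2 - 21.864*b - 4.8361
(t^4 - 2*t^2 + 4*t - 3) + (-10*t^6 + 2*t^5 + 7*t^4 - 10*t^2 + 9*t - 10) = -10*t^6 + 2*t^5 + 8*t^4 - 12*t^2 + 13*t - 13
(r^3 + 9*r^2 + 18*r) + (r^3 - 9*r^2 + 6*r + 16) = 2*r^3 + 24*r + 16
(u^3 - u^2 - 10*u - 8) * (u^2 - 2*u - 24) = u^5 - 3*u^4 - 32*u^3 + 36*u^2 + 256*u + 192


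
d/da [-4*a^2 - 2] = -8*a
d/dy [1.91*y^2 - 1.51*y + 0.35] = 3.82*y - 1.51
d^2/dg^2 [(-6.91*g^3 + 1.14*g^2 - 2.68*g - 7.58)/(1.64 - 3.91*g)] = (211.281542*g^3 - 265.858104*g^2 + 111.510816*g + 260.005772)/(59.776471*g^3 - 75.217452*g^2 + 31.549008*g - 4.410944)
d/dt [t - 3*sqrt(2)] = 1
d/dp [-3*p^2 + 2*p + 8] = 2 - 6*p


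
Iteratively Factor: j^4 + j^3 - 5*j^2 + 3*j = (j - 1)*(j^3 + 2*j^2 - 3*j) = j*(j - 1)*(j^2 + 2*j - 3) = j*(j - 1)^2*(j + 3)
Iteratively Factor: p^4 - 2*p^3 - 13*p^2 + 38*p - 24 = (p - 1)*(p^3 - p^2 - 14*p + 24) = (p - 2)*(p - 1)*(p^2 + p - 12) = (p - 2)*(p - 1)*(p + 4)*(p - 3)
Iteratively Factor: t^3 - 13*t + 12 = (t + 4)*(t^2 - 4*t + 3) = (t - 3)*(t + 4)*(t - 1)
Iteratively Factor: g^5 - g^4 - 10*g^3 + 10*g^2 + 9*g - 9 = (g + 3)*(g^4 - 4*g^3 + 2*g^2 + 4*g - 3) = (g - 1)*(g + 3)*(g^3 - 3*g^2 - g + 3) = (g - 3)*(g - 1)*(g + 3)*(g^2 - 1) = (g - 3)*(g - 1)^2*(g + 3)*(g + 1)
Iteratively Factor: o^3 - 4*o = (o - 2)*(o^2 + 2*o) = (o - 2)*(o + 2)*(o)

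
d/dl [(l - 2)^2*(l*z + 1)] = (l - 2)*(2*l*z + z*(l - 2) + 2)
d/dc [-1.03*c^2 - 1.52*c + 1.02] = -2.06*c - 1.52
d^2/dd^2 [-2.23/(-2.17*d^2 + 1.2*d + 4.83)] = (21.001694*d^2 - 11.61384*d - 2.23*(4.34*d - 1.2)*(8.68*d - 2.4) - 46.745706)/(-2.17*d^2 + 1.2*d + 4.83)^3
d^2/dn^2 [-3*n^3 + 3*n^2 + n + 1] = 6 - 18*n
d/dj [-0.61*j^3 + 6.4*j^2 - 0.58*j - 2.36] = -1.83*j^2 + 12.8*j - 0.58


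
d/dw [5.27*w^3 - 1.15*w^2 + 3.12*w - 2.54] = 15.81*w^2 - 2.3*w + 3.12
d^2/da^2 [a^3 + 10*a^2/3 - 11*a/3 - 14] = 6*a + 20/3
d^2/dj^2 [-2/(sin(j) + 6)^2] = 4*(2*sin(j)^2 - 6*sin(j) - 3)/(sin(j) + 6)^4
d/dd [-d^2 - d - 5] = -2*d - 1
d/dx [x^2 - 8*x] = 2*x - 8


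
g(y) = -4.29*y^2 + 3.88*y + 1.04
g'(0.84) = -3.33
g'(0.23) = 1.91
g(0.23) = 1.71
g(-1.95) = -22.84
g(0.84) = 1.27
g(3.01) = -26.15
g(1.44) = -2.27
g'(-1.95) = 20.61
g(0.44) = 1.92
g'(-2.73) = 27.30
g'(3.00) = -21.86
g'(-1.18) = 14.00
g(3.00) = -25.93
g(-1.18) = -9.51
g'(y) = 3.88 - 8.58*y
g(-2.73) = -41.53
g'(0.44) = 0.10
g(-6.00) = -176.68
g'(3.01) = -21.95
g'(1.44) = -8.48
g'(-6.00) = 55.36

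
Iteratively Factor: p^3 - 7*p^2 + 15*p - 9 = (p - 3)*(p^2 - 4*p + 3) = (p - 3)^2*(p - 1)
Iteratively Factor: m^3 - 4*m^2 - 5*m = (m)*(m^2 - 4*m - 5) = m*(m + 1)*(m - 5)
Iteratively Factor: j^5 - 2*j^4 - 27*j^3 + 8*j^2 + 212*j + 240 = (j - 5)*(j^4 + 3*j^3 - 12*j^2 - 52*j - 48) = (j - 5)*(j + 2)*(j^3 + j^2 - 14*j - 24) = (j - 5)*(j + 2)*(j + 3)*(j^2 - 2*j - 8) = (j - 5)*(j - 4)*(j + 2)*(j + 3)*(j + 2)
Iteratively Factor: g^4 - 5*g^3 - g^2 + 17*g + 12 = (g + 1)*(g^3 - 6*g^2 + 5*g + 12) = (g - 3)*(g + 1)*(g^2 - 3*g - 4) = (g - 3)*(g + 1)^2*(g - 4)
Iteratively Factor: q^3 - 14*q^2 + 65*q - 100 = (q - 5)*(q^2 - 9*q + 20) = (q - 5)*(q - 4)*(q - 5)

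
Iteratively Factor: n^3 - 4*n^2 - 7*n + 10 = (n - 5)*(n^2 + n - 2) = (n - 5)*(n + 2)*(n - 1)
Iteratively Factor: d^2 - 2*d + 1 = (d - 1)*(d - 1)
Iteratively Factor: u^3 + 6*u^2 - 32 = (u - 2)*(u^2 + 8*u + 16) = (u - 2)*(u + 4)*(u + 4)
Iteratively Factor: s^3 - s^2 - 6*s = (s)*(s^2 - s - 6) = s*(s - 3)*(s + 2)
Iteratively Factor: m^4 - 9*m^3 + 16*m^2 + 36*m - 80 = (m - 5)*(m^3 - 4*m^2 - 4*m + 16) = (m - 5)*(m - 4)*(m^2 - 4) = (m - 5)*(m - 4)*(m - 2)*(m + 2)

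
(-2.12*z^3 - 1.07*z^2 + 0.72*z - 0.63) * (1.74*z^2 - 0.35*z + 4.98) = -3.6888*z^5 - 1.1198*z^4 - 8.9303*z^3 - 6.6768*z^2 + 3.8061*z - 3.1374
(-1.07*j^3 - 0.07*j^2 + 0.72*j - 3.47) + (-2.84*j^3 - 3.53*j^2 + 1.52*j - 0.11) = -3.91*j^3 - 3.6*j^2 + 2.24*j - 3.58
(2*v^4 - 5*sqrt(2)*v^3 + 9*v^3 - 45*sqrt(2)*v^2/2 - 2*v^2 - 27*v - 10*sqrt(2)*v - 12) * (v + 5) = 2*v^5 - 5*sqrt(2)*v^4 + 19*v^4 - 95*sqrt(2)*v^3/2 + 43*v^3 - 245*sqrt(2)*v^2/2 - 37*v^2 - 147*v - 50*sqrt(2)*v - 60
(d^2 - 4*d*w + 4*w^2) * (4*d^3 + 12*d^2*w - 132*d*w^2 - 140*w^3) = 4*d^5 - 4*d^4*w - 164*d^3*w^2 + 436*d^2*w^3 + 32*d*w^4 - 560*w^5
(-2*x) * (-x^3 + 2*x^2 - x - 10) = 2*x^4 - 4*x^3 + 2*x^2 + 20*x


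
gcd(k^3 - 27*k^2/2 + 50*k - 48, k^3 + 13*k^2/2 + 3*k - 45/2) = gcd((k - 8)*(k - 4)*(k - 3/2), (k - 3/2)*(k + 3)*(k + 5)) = k - 3/2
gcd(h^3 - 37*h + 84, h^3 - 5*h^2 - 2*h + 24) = h^2 - 7*h + 12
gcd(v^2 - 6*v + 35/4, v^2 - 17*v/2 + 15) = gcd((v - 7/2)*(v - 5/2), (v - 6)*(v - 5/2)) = v - 5/2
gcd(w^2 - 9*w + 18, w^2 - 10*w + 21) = w - 3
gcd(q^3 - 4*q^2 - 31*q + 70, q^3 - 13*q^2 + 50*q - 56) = q^2 - 9*q + 14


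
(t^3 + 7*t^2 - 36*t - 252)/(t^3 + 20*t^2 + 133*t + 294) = (t - 6)/(t + 7)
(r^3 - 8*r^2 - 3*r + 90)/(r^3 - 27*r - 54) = (r - 5)/(r + 3)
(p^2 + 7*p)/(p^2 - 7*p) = (p + 7)/(p - 7)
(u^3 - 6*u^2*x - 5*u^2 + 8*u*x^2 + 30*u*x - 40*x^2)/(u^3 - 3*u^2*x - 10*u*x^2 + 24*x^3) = (u - 5)/(u + 3*x)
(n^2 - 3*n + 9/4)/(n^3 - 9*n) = (n^2 - 3*n + 9/4)/(n*(n^2 - 9))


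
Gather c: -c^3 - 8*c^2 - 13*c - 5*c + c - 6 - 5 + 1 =-c^3 - 8*c^2 - 17*c - 10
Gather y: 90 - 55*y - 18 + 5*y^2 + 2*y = 5*y^2 - 53*y + 72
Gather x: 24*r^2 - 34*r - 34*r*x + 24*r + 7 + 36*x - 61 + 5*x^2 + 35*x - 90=24*r^2 - 10*r + 5*x^2 + x*(71 - 34*r) - 144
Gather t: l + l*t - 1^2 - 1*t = l + t*(l - 1) - 1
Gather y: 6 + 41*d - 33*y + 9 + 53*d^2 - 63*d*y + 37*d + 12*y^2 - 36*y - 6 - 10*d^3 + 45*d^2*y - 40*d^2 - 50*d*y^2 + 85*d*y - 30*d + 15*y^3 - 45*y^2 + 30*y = -10*d^3 + 13*d^2 + 48*d + 15*y^3 + y^2*(-50*d - 33) + y*(45*d^2 + 22*d - 39) + 9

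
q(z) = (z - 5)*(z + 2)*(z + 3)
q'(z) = (z - 5)*(z + 2) + (z - 5)*(z + 3) + (z + 2)*(z + 3) = 3*z^2 - 19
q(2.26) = -61.40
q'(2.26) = -3.68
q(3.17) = -58.37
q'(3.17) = 11.15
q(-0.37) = -23.02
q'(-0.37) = -18.59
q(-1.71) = -2.51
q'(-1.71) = -10.23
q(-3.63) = -8.86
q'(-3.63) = 20.53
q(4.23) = -34.68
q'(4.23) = 34.68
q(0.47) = -38.83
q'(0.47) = -18.34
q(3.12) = -58.91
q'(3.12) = 10.20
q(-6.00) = -132.00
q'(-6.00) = 89.00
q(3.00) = -60.00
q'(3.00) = 8.00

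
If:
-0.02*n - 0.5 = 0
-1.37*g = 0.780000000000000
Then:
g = -0.57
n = -25.00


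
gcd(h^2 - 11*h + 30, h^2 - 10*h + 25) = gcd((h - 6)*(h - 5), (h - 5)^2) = h - 5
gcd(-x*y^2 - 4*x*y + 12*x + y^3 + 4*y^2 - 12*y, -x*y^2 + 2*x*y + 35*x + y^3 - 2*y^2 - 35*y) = x - y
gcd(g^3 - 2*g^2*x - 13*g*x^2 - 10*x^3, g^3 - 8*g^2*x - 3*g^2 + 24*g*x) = 1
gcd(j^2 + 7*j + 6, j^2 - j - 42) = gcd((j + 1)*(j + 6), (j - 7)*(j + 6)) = j + 6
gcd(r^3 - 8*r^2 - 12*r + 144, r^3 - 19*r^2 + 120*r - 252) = r^2 - 12*r + 36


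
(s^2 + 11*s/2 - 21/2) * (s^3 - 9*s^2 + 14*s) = s^5 - 7*s^4/2 - 46*s^3 + 343*s^2/2 - 147*s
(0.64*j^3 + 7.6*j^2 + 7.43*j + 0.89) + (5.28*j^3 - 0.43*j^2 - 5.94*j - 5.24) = 5.92*j^3 + 7.17*j^2 + 1.49*j - 4.35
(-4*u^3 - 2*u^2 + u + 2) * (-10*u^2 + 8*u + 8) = 40*u^5 - 12*u^4 - 58*u^3 - 28*u^2 + 24*u + 16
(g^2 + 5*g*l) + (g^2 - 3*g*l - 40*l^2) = 2*g^2 + 2*g*l - 40*l^2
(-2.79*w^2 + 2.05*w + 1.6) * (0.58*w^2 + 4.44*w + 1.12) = -1.6182*w^4 - 11.1986*w^3 + 6.9052*w^2 + 9.4*w + 1.792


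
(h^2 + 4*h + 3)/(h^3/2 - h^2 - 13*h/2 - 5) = 2*(h + 3)/(h^2 - 3*h - 10)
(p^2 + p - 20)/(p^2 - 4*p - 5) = (-p^2 - p + 20)/(-p^2 + 4*p + 5)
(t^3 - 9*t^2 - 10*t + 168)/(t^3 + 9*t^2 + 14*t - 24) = (t^2 - 13*t + 42)/(t^2 + 5*t - 6)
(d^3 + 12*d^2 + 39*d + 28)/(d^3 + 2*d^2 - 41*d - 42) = (d + 4)/(d - 6)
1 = 1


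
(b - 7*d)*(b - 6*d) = b^2 - 13*b*d + 42*d^2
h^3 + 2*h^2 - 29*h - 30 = (h - 5)*(h + 1)*(h + 6)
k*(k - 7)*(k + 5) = k^3 - 2*k^2 - 35*k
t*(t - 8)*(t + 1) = t^3 - 7*t^2 - 8*t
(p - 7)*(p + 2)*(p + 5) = p^3 - 39*p - 70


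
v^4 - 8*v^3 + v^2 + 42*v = v*(v - 7)*(v - 3)*(v + 2)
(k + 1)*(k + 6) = k^2 + 7*k + 6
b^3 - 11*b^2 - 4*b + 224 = (b - 8)*(b - 7)*(b + 4)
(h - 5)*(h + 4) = h^2 - h - 20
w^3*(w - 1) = w^4 - w^3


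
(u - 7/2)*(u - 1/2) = u^2 - 4*u + 7/4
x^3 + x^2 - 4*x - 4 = (x - 2)*(x + 1)*(x + 2)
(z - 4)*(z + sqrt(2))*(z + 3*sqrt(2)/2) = z^3 - 4*z^2 + 5*sqrt(2)*z^2/2 - 10*sqrt(2)*z + 3*z - 12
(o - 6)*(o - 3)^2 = o^3 - 12*o^2 + 45*o - 54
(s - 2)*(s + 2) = s^2 - 4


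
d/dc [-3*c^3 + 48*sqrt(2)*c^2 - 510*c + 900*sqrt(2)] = -9*c^2 + 96*sqrt(2)*c - 510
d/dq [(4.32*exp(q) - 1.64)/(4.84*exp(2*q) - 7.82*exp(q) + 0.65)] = (-20.9088*exp(2*q) + 15.8752*exp(q) - 10.0168)*exp(q)/(23.4256*exp(4*q) - 75.6976*exp(3*q) + 67.4444*exp(2*q) - 10.166*exp(q) + 0.4225)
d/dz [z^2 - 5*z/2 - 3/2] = 2*z - 5/2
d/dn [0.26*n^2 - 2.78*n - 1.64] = 0.52*n - 2.78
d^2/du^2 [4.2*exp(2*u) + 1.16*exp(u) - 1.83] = (16.8*exp(u) + 1.16)*exp(u)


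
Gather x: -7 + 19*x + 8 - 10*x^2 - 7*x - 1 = -10*x^2 + 12*x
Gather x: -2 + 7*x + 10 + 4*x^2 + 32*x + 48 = 4*x^2 + 39*x + 56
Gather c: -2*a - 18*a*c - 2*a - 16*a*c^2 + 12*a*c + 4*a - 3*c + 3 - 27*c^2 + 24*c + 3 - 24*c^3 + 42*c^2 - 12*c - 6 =-24*c^3 + c^2*(15 - 16*a) + c*(9 - 6*a)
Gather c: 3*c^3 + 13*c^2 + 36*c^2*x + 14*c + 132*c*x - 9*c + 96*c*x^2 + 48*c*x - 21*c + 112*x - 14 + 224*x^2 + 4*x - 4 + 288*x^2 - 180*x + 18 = 3*c^3 + c^2*(36*x + 13) + c*(96*x^2 + 180*x - 16) + 512*x^2 - 64*x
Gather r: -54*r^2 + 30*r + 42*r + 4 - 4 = -54*r^2 + 72*r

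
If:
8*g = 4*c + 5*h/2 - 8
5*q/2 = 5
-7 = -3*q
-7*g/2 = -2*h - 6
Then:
No Solution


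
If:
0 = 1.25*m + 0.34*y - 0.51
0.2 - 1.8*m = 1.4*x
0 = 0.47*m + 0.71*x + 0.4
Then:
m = 1.13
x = -1.31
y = -2.66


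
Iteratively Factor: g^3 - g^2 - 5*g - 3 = (g + 1)*(g^2 - 2*g - 3) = (g - 3)*(g + 1)*(g + 1)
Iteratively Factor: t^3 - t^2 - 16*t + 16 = (t - 1)*(t^2 - 16) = (t - 1)*(t + 4)*(t - 4)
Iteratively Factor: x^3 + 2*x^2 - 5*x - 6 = (x + 3)*(x^2 - x - 2) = (x - 2)*(x + 3)*(x + 1)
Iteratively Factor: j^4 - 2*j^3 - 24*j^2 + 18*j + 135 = (j - 3)*(j^3 + j^2 - 21*j - 45) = (j - 3)*(j + 3)*(j^2 - 2*j - 15) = (j - 5)*(j - 3)*(j + 3)*(j + 3)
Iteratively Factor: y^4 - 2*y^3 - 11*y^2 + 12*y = (y)*(y^3 - 2*y^2 - 11*y + 12) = y*(y + 3)*(y^2 - 5*y + 4) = y*(y - 4)*(y + 3)*(y - 1)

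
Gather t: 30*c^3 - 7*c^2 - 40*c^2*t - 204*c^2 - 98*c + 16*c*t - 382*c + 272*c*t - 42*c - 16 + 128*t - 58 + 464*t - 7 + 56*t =30*c^3 - 211*c^2 - 522*c + t*(-40*c^2 + 288*c + 648) - 81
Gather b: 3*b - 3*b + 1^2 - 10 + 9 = 0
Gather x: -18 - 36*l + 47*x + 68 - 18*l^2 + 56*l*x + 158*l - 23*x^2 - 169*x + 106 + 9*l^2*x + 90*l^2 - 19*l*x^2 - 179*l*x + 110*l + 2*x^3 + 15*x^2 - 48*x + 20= 72*l^2 + 232*l + 2*x^3 + x^2*(-19*l - 8) + x*(9*l^2 - 123*l - 170) + 176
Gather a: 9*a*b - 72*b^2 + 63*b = 9*a*b - 72*b^2 + 63*b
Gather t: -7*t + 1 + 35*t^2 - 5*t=35*t^2 - 12*t + 1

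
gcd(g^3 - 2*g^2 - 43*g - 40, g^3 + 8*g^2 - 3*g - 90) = g + 5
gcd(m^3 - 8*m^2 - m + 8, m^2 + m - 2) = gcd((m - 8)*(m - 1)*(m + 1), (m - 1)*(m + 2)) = m - 1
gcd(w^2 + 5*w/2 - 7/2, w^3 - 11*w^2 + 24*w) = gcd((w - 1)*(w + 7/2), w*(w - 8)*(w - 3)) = 1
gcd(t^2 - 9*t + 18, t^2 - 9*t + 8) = 1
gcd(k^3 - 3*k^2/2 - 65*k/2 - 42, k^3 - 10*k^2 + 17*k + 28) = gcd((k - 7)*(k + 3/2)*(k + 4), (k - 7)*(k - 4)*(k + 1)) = k - 7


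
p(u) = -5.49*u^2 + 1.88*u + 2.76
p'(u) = 1.88 - 10.98*u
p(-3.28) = -62.47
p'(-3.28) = 37.89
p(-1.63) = -14.89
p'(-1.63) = 19.78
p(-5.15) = -152.53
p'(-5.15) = 58.43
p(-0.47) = 0.66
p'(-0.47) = 7.04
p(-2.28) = -30.07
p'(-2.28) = 26.91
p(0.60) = 1.91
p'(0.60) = -4.71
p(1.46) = -6.20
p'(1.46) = -14.15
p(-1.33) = -9.45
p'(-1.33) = 16.48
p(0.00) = 2.76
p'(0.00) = 1.88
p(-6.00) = -206.16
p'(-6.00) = 67.76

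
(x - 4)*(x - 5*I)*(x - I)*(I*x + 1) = I*x^4 + 7*x^3 - 4*I*x^3 - 28*x^2 - 11*I*x^2 - 5*x + 44*I*x + 20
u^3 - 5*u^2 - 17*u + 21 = (u - 7)*(u - 1)*(u + 3)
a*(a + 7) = a^2 + 7*a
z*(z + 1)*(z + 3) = z^3 + 4*z^2 + 3*z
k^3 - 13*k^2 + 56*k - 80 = (k - 5)*(k - 4)^2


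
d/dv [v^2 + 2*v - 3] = 2*v + 2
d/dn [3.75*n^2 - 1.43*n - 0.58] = 7.5*n - 1.43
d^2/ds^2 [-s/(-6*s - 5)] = -60/(6*s + 5)^3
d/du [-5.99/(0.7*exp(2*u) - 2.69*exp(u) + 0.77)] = (8.386*exp(u) - 16.1131)*exp(u)/(0.7*exp(2*u) - 2.69*exp(u) + 0.77)^2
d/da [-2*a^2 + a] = 1 - 4*a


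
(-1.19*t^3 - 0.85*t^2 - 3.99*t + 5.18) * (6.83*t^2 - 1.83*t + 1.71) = -8.1277*t^5 - 3.6278*t^4 - 27.7311*t^3 + 41.2276*t^2 - 16.3023*t + 8.8578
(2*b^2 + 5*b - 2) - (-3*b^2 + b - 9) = 5*b^2 + 4*b + 7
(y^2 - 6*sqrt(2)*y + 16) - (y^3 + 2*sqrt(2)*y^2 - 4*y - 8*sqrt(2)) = -y^3 - 2*sqrt(2)*y^2 + y^2 - 6*sqrt(2)*y + 4*y + 8*sqrt(2) + 16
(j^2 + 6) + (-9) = j^2 - 3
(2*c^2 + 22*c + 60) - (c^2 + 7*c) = c^2 + 15*c + 60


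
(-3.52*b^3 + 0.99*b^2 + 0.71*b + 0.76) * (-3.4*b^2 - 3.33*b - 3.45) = 11.968*b^5 + 8.3556*b^4 + 6.4333*b^3 - 8.3638*b^2 - 4.9803*b - 2.622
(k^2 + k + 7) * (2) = 2*k^2 + 2*k + 14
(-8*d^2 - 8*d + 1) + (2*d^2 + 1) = -6*d^2 - 8*d + 2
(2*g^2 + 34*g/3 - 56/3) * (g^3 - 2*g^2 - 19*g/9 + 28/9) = 2*g^5 + 22*g^4/3 - 410*g^3/9 + 530*g^2/27 + 224*g/3 - 1568/27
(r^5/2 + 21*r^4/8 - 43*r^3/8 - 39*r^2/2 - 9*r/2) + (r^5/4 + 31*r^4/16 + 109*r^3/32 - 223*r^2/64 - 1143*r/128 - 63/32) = 3*r^5/4 + 73*r^4/16 - 63*r^3/32 - 1471*r^2/64 - 1719*r/128 - 63/32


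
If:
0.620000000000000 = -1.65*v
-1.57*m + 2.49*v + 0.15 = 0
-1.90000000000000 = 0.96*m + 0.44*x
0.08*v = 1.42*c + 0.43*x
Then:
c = 0.96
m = -0.50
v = -0.38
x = -3.23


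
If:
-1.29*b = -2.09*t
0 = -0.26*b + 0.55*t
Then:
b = 0.00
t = 0.00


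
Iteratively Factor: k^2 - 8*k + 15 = (k - 5)*(k - 3)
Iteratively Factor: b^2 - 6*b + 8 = (b - 2)*(b - 4)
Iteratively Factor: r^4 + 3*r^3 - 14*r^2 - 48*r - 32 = (r - 4)*(r^3 + 7*r^2 + 14*r + 8) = (r - 4)*(r + 2)*(r^2 + 5*r + 4) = (r - 4)*(r + 1)*(r + 2)*(r + 4)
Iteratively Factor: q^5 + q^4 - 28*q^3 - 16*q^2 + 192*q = (q + 4)*(q^4 - 3*q^3 - 16*q^2 + 48*q) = (q + 4)^2*(q^3 - 7*q^2 + 12*q) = q*(q + 4)^2*(q^2 - 7*q + 12) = q*(q - 4)*(q + 4)^2*(q - 3)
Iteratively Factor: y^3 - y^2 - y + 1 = (y + 1)*(y^2 - 2*y + 1) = (y - 1)*(y + 1)*(y - 1)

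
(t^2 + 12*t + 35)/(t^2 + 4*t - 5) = (t + 7)/(t - 1)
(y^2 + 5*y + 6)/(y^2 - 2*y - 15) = (y + 2)/(y - 5)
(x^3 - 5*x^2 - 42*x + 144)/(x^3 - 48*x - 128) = (x^2 + 3*x - 18)/(x^2 + 8*x + 16)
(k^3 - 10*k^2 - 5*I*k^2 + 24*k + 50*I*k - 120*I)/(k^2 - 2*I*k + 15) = (k^2 - 10*k + 24)/(k + 3*I)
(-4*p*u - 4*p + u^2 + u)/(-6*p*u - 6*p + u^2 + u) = (4*p - u)/(6*p - u)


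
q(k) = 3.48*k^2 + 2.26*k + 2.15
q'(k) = 6.96*k + 2.26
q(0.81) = 6.26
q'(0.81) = 7.90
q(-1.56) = 7.09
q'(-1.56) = -8.60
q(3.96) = 65.67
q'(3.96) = 29.82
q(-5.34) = 89.32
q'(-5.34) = -34.91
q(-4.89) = 74.31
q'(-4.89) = -31.77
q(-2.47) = 17.80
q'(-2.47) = -14.93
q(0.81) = 6.26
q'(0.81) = 7.90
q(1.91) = 19.16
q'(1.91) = 15.55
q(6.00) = 140.99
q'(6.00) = 44.02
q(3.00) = 40.25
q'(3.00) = 23.14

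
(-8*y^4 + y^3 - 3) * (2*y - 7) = -16*y^5 + 58*y^4 - 7*y^3 - 6*y + 21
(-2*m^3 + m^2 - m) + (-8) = -2*m^3 + m^2 - m - 8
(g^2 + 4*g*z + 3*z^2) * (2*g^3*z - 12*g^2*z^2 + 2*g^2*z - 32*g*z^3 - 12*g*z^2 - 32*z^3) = 2*g^5*z - 4*g^4*z^2 + 2*g^4*z - 74*g^3*z^3 - 4*g^3*z^2 - 164*g^2*z^4 - 74*g^2*z^3 - 96*g*z^5 - 164*g*z^4 - 96*z^5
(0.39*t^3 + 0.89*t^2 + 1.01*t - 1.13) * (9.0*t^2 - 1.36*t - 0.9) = 3.51*t^5 + 7.4796*t^4 + 7.5286*t^3 - 12.3446*t^2 + 0.6278*t + 1.017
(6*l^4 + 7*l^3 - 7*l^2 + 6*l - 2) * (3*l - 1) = 18*l^5 + 15*l^4 - 28*l^3 + 25*l^2 - 12*l + 2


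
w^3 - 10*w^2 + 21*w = w*(w - 7)*(w - 3)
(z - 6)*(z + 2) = z^2 - 4*z - 12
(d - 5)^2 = d^2 - 10*d + 25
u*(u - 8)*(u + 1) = u^3 - 7*u^2 - 8*u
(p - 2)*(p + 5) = p^2 + 3*p - 10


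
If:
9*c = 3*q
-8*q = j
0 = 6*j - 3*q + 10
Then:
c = 10/153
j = -80/51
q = 10/51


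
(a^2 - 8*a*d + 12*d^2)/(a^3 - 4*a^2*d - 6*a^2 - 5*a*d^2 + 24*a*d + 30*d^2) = (a^2 - 8*a*d + 12*d^2)/(a^3 - 4*a^2*d - 6*a^2 - 5*a*d^2 + 24*a*d + 30*d^2)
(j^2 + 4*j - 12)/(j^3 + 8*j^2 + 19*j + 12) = (j^2 + 4*j - 12)/(j^3 + 8*j^2 + 19*j + 12)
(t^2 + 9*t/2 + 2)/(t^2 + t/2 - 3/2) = (2*t^2 + 9*t + 4)/(2*t^2 + t - 3)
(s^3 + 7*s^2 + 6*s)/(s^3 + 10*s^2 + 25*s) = (s^2 + 7*s + 6)/(s^2 + 10*s + 25)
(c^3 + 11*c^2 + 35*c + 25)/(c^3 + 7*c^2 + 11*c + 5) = (c + 5)/(c + 1)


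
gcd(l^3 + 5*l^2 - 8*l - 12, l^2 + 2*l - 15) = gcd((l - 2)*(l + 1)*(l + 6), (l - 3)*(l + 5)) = 1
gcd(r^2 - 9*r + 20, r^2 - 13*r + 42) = 1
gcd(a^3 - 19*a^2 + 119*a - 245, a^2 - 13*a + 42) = a - 7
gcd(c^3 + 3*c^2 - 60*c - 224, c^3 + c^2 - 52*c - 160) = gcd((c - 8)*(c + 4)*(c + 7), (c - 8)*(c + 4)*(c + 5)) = c^2 - 4*c - 32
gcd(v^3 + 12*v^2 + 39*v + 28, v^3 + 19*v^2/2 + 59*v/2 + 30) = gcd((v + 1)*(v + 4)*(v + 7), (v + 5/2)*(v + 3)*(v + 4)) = v + 4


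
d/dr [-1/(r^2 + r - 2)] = (2*r + 1)/(r^2 + r - 2)^2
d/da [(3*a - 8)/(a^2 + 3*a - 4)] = (-3*a^2 + 16*a + 12)/(a^4 + 6*a^3 + a^2 - 24*a + 16)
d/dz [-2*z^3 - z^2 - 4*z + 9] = -6*z^2 - 2*z - 4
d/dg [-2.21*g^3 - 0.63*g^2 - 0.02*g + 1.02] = -6.63*g^2 - 1.26*g - 0.02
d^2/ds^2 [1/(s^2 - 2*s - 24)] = 2*(s^2 - 2*s - 4*(s - 1)^2 - 24)/(-s^2 + 2*s + 24)^3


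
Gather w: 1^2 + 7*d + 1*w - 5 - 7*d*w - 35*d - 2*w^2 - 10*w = -28*d - 2*w^2 + w*(-7*d - 9) - 4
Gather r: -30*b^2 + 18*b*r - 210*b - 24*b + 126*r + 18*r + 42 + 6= -30*b^2 - 234*b + r*(18*b + 144) + 48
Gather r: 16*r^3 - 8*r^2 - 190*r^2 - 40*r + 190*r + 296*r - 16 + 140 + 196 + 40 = 16*r^3 - 198*r^2 + 446*r + 360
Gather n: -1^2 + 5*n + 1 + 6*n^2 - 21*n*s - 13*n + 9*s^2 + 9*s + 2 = 6*n^2 + n*(-21*s - 8) + 9*s^2 + 9*s + 2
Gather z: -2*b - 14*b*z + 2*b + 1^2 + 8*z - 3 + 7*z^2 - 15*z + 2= 7*z^2 + z*(-14*b - 7)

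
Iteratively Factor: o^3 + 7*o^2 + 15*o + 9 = (o + 3)*(o^2 + 4*o + 3) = (o + 3)^2*(o + 1)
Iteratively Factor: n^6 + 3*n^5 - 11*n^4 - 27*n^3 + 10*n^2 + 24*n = (n + 2)*(n^5 + n^4 - 13*n^3 - n^2 + 12*n) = (n - 3)*(n + 2)*(n^4 + 4*n^3 - n^2 - 4*n) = (n - 3)*(n + 2)*(n + 4)*(n^3 - n) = (n - 3)*(n + 1)*(n + 2)*(n + 4)*(n^2 - n) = (n - 3)*(n - 1)*(n + 1)*(n + 2)*(n + 4)*(n)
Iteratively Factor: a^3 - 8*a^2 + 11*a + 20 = (a + 1)*(a^2 - 9*a + 20) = (a - 4)*(a + 1)*(a - 5)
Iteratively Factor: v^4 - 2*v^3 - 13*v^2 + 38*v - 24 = (v + 4)*(v^3 - 6*v^2 + 11*v - 6) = (v - 1)*(v + 4)*(v^2 - 5*v + 6) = (v - 2)*(v - 1)*(v + 4)*(v - 3)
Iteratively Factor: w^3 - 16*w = (w + 4)*(w^2 - 4*w) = (w - 4)*(w + 4)*(w)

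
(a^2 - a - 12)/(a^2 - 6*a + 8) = (a + 3)/(a - 2)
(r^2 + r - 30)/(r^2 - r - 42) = (r - 5)/(r - 7)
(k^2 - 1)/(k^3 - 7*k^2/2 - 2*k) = 2*(1 - k^2)/(k*(-2*k^2 + 7*k + 4))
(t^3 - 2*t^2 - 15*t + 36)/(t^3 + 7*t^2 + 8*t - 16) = (t^2 - 6*t + 9)/(t^2 + 3*t - 4)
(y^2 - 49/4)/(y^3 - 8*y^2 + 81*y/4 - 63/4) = (2*y + 7)/(2*y^2 - 9*y + 9)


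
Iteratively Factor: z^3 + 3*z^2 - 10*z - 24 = (z + 2)*(z^2 + z - 12) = (z - 3)*(z + 2)*(z + 4)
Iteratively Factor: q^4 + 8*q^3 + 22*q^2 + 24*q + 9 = (q + 3)*(q^3 + 5*q^2 + 7*q + 3) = (q + 1)*(q + 3)*(q^2 + 4*q + 3) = (q + 1)*(q + 3)^2*(q + 1)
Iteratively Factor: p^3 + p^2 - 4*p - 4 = (p + 2)*(p^2 - p - 2) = (p + 1)*(p + 2)*(p - 2)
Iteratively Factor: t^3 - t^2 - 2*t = (t + 1)*(t^2 - 2*t) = (t - 2)*(t + 1)*(t)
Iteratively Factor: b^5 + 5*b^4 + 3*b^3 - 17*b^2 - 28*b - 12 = (b + 2)*(b^4 + 3*b^3 - 3*b^2 - 11*b - 6) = (b + 1)*(b + 2)*(b^3 + 2*b^2 - 5*b - 6) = (b - 2)*(b + 1)*(b + 2)*(b^2 + 4*b + 3) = (b - 2)*(b + 1)^2*(b + 2)*(b + 3)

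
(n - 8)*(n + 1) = n^2 - 7*n - 8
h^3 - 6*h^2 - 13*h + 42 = (h - 7)*(h - 2)*(h + 3)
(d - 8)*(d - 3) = d^2 - 11*d + 24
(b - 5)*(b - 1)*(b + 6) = b^3 - 31*b + 30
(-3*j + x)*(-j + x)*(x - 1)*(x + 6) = 3*j^2*x^2 + 15*j^2*x - 18*j^2 - 4*j*x^3 - 20*j*x^2 + 24*j*x + x^4 + 5*x^3 - 6*x^2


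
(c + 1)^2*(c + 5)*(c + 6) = c^4 + 13*c^3 + 53*c^2 + 71*c + 30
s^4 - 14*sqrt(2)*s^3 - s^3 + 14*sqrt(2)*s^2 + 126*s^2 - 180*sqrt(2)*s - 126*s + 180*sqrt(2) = (s - 1)*(s - 6*sqrt(2))*(s - 5*sqrt(2))*(s - 3*sqrt(2))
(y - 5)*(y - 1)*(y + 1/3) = y^3 - 17*y^2/3 + 3*y + 5/3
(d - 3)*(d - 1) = d^2 - 4*d + 3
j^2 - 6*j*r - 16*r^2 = (j - 8*r)*(j + 2*r)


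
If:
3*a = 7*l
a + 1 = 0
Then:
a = -1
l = -3/7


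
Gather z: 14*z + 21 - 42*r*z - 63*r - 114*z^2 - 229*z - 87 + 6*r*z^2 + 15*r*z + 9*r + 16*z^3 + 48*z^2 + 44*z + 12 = -54*r + 16*z^3 + z^2*(6*r - 66) + z*(-27*r - 171) - 54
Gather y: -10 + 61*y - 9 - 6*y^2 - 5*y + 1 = -6*y^2 + 56*y - 18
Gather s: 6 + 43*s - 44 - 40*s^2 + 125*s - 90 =-40*s^2 + 168*s - 128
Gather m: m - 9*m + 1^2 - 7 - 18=-8*m - 24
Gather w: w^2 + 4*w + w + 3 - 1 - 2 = w^2 + 5*w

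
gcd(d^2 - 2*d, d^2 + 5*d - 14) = d - 2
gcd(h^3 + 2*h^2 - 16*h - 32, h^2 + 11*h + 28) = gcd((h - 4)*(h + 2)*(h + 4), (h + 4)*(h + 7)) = h + 4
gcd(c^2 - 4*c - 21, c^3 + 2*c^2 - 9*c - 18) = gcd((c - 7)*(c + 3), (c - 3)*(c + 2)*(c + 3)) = c + 3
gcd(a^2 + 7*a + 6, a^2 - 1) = a + 1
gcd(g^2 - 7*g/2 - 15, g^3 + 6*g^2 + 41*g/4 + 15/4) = g + 5/2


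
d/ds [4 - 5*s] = -5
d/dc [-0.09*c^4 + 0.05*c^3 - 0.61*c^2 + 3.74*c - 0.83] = -0.36*c^3 + 0.15*c^2 - 1.22*c + 3.74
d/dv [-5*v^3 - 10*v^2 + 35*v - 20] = -15*v^2 - 20*v + 35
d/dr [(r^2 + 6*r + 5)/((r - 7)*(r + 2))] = (-11*r^2 - 38*r - 59)/(r^4 - 10*r^3 - 3*r^2 + 140*r + 196)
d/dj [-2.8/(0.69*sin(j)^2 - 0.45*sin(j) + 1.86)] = (3.864*sin(j) - 1.26)*cos(j)/(0.69*sin(j)^2 - 0.45*sin(j) + 1.86)^2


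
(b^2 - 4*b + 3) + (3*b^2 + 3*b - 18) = 4*b^2 - b - 15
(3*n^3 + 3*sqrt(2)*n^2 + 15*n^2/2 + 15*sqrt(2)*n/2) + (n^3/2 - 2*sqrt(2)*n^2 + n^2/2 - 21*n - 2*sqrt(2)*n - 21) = 7*n^3/2 + sqrt(2)*n^2 + 8*n^2 - 21*n + 11*sqrt(2)*n/2 - 21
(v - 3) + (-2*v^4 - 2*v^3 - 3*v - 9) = -2*v^4 - 2*v^3 - 2*v - 12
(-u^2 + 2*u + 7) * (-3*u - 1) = 3*u^3 - 5*u^2 - 23*u - 7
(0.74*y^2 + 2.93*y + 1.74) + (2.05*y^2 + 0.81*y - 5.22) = 2.79*y^2 + 3.74*y - 3.48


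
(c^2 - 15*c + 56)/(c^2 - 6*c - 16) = (c - 7)/(c + 2)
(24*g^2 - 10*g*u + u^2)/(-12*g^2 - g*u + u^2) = (-6*g + u)/(3*g + u)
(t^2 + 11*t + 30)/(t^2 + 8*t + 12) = (t + 5)/(t + 2)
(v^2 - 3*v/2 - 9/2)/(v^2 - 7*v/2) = (2*v^2 - 3*v - 9)/(v*(2*v - 7))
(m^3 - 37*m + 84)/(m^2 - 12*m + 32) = (m^2 + 4*m - 21)/(m - 8)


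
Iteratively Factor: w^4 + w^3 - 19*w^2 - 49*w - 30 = (w - 5)*(w^3 + 6*w^2 + 11*w + 6) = (w - 5)*(w + 3)*(w^2 + 3*w + 2) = (w - 5)*(w + 1)*(w + 3)*(w + 2)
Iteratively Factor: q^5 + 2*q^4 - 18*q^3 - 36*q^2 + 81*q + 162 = (q - 3)*(q^4 + 5*q^3 - 3*q^2 - 45*q - 54) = (q - 3)^2*(q^3 + 8*q^2 + 21*q + 18) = (q - 3)^2*(q + 2)*(q^2 + 6*q + 9) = (q - 3)^2*(q + 2)*(q + 3)*(q + 3)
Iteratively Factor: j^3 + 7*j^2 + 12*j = (j + 4)*(j^2 + 3*j) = j*(j + 4)*(j + 3)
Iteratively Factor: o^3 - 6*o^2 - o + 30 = (o - 5)*(o^2 - o - 6) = (o - 5)*(o - 3)*(o + 2)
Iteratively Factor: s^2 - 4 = (s - 2)*(s + 2)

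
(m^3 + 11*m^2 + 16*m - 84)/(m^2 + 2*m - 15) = (m^3 + 11*m^2 + 16*m - 84)/(m^2 + 2*m - 15)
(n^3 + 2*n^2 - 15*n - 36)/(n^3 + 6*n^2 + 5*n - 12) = (n^2 - n - 12)/(n^2 + 3*n - 4)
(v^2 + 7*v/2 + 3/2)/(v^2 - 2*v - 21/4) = 2*(2*v^2 + 7*v + 3)/(4*v^2 - 8*v - 21)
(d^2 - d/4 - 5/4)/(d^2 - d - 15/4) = (-4*d^2 + d + 5)/(-4*d^2 + 4*d + 15)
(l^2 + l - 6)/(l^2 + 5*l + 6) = (l - 2)/(l + 2)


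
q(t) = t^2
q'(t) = 2*t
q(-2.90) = 8.41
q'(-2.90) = -5.80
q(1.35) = 1.82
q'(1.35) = 2.70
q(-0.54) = 0.29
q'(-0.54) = -1.08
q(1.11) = 1.23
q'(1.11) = 2.22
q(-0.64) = 0.41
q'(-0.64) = -1.28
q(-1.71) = 2.92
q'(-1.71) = -3.42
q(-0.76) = 0.58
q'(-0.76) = -1.52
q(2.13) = 4.54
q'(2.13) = 4.26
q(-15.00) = 225.00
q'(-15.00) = -30.00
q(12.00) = 144.00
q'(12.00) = 24.00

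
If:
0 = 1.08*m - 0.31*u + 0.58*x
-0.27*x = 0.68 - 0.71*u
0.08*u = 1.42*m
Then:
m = 0.06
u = 1.14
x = 0.49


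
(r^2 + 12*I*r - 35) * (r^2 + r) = r^4 + r^3 + 12*I*r^3 - 35*r^2 + 12*I*r^2 - 35*r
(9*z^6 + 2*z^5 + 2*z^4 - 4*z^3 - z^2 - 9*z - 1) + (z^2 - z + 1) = 9*z^6 + 2*z^5 + 2*z^4 - 4*z^3 - 10*z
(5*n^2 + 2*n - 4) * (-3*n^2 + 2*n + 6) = -15*n^4 + 4*n^3 + 46*n^2 + 4*n - 24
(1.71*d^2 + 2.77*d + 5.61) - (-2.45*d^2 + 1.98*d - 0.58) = 4.16*d^2 + 0.79*d + 6.19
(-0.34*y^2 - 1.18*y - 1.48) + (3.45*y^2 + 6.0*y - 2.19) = 3.11*y^2 + 4.82*y - 3.67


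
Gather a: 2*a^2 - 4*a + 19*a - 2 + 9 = 2*a^2 + 15*a + 7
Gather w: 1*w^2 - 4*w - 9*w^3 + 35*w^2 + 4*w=-9*w^3 + 36*w^2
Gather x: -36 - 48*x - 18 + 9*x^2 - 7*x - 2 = 9*x^2 - 55*x - 56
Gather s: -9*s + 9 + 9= 18 - 9*s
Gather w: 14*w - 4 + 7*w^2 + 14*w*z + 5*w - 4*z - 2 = 7*w^2 + w*(14*z + 19) - 4*z - 6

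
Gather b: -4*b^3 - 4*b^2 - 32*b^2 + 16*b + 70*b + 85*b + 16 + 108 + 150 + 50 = -4*b^3 - 36*b^2 + 171*b + 324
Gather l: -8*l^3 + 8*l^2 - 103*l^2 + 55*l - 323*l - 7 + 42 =-8*l^3 - 95*l^2 - 268*l + 35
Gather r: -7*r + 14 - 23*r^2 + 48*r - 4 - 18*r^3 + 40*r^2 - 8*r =-18*r^3 + 17*r^2 + 33*r + 10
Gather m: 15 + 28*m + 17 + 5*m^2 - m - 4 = 5*m^2 + 27*m + 28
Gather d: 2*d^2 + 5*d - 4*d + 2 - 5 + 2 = 2*d^2 + d - 1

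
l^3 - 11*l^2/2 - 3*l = l*(l - 6)*(l + 1/2)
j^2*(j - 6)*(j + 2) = j^4 - 4*j^3 - 12*j^2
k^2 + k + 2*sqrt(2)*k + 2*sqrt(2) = (k + 1)*(k + 2*sqrt(2))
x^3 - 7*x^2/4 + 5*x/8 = x*(x - 5/4)*(x - 1/2)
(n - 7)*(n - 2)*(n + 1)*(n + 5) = n^4 - 3*n^3 - 35*n^2 + 39*n + 70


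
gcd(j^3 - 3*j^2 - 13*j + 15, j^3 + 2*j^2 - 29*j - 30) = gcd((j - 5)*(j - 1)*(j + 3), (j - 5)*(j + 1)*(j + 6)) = j - 5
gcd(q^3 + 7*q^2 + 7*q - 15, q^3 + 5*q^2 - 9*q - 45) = q^2 + 8*q + 15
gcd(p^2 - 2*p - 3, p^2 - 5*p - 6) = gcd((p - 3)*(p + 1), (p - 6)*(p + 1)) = p + 1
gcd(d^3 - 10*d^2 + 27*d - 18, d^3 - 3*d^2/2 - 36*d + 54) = d - 6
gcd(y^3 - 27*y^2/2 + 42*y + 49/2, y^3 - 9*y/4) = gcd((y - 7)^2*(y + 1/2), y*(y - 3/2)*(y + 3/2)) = 1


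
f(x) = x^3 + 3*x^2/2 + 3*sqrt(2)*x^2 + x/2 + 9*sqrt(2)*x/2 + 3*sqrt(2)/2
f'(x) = 3*x^2 + 3*x + 6*sqrt(2)*x + 1/2 + 9*sqrt(2)/2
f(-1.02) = 0.03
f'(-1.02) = -1.73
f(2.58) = 75.23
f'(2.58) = 56.47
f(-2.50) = 5.23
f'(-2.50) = -3.10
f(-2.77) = 5.92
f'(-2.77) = -1.93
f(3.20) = 115.66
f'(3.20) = 74.34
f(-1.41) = 1.06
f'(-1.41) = -3.37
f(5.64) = 402.91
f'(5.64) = 167.07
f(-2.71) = 5.79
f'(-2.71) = -2.23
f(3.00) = 101.40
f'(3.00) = 68.32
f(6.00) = 466.04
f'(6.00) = 183.78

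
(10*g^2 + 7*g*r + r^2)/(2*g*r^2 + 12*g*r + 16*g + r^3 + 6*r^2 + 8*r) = (5*g + r)/(r^2 + 6*r + 8)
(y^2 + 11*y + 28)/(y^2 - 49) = (y + 4)/(y - 7)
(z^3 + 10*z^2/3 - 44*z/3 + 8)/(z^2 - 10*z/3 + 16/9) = 3*(z^2 + 4*z - 12)/(3*z - 8)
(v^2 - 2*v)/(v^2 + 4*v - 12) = v/(v + 6)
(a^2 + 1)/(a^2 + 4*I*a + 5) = (a + I)/(a + 5*I)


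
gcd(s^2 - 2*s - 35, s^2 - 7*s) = s - 7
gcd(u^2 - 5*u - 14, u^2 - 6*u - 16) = u + 2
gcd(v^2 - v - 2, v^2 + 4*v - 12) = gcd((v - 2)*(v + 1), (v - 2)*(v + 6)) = v - 2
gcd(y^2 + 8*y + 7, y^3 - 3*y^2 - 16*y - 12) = y + 1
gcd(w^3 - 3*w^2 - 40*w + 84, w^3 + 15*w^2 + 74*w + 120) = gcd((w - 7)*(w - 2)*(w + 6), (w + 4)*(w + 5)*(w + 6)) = w + 6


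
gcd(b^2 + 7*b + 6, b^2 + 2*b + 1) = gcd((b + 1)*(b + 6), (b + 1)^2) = b + 1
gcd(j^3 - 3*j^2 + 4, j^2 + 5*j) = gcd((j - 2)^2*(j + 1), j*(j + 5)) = 1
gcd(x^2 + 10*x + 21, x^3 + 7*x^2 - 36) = x + 3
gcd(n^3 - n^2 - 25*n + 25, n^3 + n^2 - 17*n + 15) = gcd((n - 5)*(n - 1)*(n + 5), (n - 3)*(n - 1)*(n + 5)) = n^2 + 4*n - 5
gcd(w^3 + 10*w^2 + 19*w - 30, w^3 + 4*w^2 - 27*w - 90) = w + 6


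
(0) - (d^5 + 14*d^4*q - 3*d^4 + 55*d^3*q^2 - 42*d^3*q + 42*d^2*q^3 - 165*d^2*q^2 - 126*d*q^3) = -d^5 - 14*d^4*q + 3*d^4 - 55*d^3*q^2 + 42*d^3*q - 42*d^2*q^3 + 165*d^2*q^2 + 126*d*q^3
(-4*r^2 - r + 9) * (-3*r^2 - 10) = 12*r^4 + 3*r^3 + 13*r^2 + 10*r - 90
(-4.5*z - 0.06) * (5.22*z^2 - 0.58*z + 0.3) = -23.49*z^3 + 2.2968*z^2 - 1.3152*z - 0.018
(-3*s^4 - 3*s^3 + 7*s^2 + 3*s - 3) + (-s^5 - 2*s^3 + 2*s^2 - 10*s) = -s^5 - 3*s^4 - 5*s^3 + 9*s^2 - 7*s - 3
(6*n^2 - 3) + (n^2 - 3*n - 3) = 7*n^2 - 3*n - 6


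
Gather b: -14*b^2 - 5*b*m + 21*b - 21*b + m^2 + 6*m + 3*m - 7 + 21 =-14*b^2 - 5*b*m + m^2 + 9*m + 14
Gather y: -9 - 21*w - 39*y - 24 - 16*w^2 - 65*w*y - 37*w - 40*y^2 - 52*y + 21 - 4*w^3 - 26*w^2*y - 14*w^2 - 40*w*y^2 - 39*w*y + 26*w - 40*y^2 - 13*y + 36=-4*w^3 - 30*w^2 - 32*w + y^2*(-40*w - 80) + y*(-26*w^2 - 104*w - 104) + 24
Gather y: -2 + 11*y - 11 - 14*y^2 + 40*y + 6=-14*y^2 + 51*y - 7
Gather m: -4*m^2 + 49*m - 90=-4*m^2 + 49*m - 90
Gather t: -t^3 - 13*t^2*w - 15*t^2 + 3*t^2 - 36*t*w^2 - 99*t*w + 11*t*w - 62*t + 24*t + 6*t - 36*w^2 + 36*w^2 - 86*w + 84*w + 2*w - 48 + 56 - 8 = -t^3 + t^2*(-13*w - 12) + t*(-36*w^2 - 88*w - 32)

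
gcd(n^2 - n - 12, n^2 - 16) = n - 4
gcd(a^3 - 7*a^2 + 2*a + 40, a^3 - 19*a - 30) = a^2 - 3*a - 10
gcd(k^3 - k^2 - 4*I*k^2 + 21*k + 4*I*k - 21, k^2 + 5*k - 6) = k - 1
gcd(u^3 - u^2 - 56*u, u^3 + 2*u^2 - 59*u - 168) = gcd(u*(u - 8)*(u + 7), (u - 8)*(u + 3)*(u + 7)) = u^2 - u - 56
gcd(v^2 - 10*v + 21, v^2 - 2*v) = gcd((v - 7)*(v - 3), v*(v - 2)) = 1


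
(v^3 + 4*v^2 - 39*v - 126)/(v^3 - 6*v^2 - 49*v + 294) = (v + 3)/(v - 7)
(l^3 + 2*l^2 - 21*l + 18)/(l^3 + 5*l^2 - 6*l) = (l - 3)/l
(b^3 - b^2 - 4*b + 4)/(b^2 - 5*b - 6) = (-b^3 + b^2 + 4*b - 4)/(-b^2 + 5*b + 6)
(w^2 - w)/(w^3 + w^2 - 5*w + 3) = w/(w^2 + 2*w - 3)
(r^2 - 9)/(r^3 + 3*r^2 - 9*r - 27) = 1/(r + 3)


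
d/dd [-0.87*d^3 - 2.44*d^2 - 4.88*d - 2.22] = -2.61*d^2 - 4.88*d - 4.88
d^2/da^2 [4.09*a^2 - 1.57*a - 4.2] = 8.18000000000000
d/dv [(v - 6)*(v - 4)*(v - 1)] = 3*v^2 - 22*v + 34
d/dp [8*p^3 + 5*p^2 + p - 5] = 24*p^2 + 10*p + 1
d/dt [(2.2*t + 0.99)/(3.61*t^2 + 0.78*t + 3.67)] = (-7.942*t^2 - 7.1478*t + 7.3018)/(13.0321*t^4 + 5.6316*t^3 + 27.1058*t^2 + 5.7252*t + 13.4689)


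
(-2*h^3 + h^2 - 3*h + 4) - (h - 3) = -2*h^3 + h^2 - 4*h + 7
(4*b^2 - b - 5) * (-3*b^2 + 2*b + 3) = -12*b^4 + 11*b^3 + 25*b^2 - 13*b - 15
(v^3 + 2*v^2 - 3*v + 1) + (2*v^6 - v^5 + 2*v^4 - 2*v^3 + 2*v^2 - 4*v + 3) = 2*v^6 - v^5 + 2*v^4 - v^3 + 4*v^2 - 7*v + 4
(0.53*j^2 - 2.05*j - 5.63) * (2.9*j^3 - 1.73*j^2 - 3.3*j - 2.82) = 1.537*j^5 - 6.8619*j^4 - 14.5295*j^3 + 15.0103*j^2 + 24.36*j + 15.8766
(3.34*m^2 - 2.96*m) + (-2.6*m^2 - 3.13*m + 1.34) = 0.74*m^2 - 6.09*m + 1.34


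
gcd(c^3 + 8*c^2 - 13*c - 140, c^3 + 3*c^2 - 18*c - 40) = c^2 + c - 20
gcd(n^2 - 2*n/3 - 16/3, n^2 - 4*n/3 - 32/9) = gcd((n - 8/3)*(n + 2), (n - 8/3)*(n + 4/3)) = n - 8/3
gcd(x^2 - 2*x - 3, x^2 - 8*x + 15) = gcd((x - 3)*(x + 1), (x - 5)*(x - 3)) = x - 3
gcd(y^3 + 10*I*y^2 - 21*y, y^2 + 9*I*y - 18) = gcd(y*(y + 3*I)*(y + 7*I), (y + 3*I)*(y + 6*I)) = y + 3*I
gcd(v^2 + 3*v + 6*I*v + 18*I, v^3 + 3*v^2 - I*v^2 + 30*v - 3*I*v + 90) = v + 3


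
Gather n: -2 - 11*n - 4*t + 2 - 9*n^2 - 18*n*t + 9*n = -9*n^2 + n*(-18*t - 2) - 4*t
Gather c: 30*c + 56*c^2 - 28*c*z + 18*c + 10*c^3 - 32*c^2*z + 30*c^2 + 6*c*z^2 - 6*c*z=10*c^3 + c^2*(86 - 32*z) + c*(6*z^2 - 34*z + 48)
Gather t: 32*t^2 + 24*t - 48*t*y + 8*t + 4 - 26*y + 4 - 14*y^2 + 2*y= 32*t^2 + t*(32 - 48*y) - 14*y^2 - 24*y + 8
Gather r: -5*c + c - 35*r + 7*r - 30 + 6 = -4*c - 28*r - 24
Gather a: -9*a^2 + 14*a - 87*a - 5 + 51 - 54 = -9*a^2 - 73*a - 8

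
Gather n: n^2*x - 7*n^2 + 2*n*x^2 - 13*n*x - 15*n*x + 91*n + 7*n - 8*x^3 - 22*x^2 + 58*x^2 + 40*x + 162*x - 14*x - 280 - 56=n^2*(x - 7) + n*(2*x^2 - 28*x + 98) - 8*x^3 + 36*x^2 + 188*x - 336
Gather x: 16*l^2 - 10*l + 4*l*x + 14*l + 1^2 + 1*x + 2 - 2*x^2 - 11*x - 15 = 16*l^2 + 4*l - 2*x^2 + x*(4*l - 10) - 12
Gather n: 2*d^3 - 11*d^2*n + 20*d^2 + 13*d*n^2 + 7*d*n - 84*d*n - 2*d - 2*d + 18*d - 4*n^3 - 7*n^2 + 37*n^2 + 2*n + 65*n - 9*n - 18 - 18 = 2*d^3 + 20*d^2 + 14*d - 4*n^3 + n^2*(13*d + 30) + n*(-11*d^2 - 77*d + 58) - 36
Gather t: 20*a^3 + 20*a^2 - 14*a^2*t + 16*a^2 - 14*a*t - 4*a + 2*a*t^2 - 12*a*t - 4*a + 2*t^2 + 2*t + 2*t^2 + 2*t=20*a^3 + 36*a^2 - 8*a + t^2*(2*a + 4) + t*(-14*a^2 - 26*a + 4)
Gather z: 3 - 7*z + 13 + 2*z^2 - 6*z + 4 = 2*z^2 - 13*z + 20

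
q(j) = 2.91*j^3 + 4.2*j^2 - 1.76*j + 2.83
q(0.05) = 2.75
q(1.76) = 28.61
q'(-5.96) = 258.28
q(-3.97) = -106.07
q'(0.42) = 3.31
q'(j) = 8.73*j^2 + 8.4*j - 1.76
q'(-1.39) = 3.43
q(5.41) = 577.01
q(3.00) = 113.92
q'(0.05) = -1.32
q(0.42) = 3.05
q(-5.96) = -453.56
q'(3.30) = 121.03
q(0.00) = 2.83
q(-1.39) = 5.58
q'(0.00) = -1.76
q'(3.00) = 102.01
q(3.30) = 147.34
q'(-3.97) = 102.48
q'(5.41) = 299.19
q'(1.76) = 40.07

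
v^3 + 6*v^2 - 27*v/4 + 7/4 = (v - 1/2)^2*(v + 7)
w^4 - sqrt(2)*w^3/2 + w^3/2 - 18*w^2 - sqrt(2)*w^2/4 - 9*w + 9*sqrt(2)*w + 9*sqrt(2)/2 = (w + 1/2)*(w - 3*sqrt(2))*(w - sqrt(2)/2)*(w + 3*sqrt(2))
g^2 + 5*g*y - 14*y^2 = (g - 2*y)*(g + 7*y)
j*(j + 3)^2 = j^3 + 6*j^2 + 9*j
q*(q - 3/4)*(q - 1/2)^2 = q^4 - 7*q^3/4 + q^2 - 3*q/16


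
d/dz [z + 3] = 1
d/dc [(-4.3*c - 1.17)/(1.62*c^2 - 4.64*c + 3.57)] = (6.966*c^2 + 3.7908*c - 20.7798)/(2.6244*c^4 - 15.0336*c^3 + 33.0964*c^2 - 33.1296*c + 12.7449)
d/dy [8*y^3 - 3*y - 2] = 24*y^2 - 3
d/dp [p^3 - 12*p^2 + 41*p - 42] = 3*p^2 - 24*p + 41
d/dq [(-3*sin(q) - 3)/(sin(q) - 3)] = 12*cos(q)/(sin(q) - 3)^2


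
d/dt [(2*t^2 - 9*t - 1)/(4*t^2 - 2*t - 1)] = (32*t^2 + 4*t + 7)/(16*t^4 - 16*t^3 - 4*t^2 + 4*t + 1)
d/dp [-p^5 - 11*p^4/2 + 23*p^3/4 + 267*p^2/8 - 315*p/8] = -5*p^4 - 22*p^3 + 69*p^2/4 + 267*p/4 - 315/8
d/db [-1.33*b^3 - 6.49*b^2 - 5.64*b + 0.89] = -3.99*b^2 - 12.98*b - 5.64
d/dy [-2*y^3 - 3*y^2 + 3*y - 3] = -6*y^2 - 6*y + 3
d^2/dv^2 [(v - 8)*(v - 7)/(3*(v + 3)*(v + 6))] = 4*(-4*v^3 + 19*v^2 + 387*v + 1047)/(v^6 + 27*v^5 + 297*v^4 + 1701*v^3 + 5346*v^2 + 8748*v + 5832)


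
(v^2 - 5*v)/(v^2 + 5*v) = (v - 5)/(v + 5)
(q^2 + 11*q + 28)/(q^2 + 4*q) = (q + 7)/q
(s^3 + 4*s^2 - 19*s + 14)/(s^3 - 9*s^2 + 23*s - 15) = (s^2 + 5*s - 14)/(s^2 - 8*s + 15)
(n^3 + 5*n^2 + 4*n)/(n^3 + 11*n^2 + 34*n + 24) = n/(n + 6)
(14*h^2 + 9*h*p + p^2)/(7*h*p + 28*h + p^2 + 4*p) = (2*h + p)/(p + 4)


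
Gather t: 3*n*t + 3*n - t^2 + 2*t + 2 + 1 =3*n - t^2 + t*(3*n + 2) + 3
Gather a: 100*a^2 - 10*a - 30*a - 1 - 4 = 100*a^2 - 40*a - 5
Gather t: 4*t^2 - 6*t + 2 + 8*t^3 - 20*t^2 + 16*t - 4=8*t^3 - 16*t^2 + 10*t - 2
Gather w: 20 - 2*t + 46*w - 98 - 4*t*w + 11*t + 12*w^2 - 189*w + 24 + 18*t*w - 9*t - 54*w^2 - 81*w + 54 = -42*w^2 + w*(14*t - 224)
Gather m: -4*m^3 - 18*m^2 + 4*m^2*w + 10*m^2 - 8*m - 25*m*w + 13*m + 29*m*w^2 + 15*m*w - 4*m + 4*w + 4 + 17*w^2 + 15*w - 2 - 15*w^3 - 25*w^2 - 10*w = -4*m^3 + m^2*(4*w - 8) + m*(29*w^2 - 10*w + 1) - 15*w^3 - 8*w^2 + 9*w + 2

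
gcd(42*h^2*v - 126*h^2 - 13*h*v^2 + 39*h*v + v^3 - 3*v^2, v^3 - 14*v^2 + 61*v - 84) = v - 3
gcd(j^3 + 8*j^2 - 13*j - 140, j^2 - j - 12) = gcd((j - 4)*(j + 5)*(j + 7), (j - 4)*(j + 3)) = j - 4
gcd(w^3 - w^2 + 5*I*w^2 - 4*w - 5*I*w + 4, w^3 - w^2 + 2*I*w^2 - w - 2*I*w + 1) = w^2 + w*(-1 + I) - I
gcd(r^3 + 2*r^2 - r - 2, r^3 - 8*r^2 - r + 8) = r^2 - 1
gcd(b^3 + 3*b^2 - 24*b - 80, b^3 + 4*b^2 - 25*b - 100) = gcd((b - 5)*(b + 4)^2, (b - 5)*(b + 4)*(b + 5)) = b^2 - b - 20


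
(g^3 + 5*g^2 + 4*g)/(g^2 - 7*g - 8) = g*(g + 4)/(g - 8)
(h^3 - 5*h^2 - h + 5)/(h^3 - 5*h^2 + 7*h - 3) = (h^2 - 4*h - 5)/(h^2 - 4*h + 3)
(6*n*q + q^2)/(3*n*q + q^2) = (6*n + q)/(3*n + q)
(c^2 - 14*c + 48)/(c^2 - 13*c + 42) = (c - 8)/(c - 7)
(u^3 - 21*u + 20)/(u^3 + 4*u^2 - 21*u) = (u^3 - 21*u + 20)/(u*(u^2 + 4*u - 21))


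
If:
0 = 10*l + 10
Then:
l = -1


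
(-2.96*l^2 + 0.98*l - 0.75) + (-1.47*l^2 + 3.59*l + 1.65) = -4.43*l^2 + 4.57*l + 0.9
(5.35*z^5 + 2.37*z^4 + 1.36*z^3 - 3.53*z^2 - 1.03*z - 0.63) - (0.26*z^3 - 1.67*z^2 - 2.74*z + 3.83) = 5.35*z^5 + 2.37*z^4 + 1.1*z^3 - 1.86*z^2 + 1.71*z - 4.46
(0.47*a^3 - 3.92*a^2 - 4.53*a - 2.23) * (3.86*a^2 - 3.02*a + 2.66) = 1.8142*a^5 - 16.5506*a^4 - 4.3972*a^3 - 5.3544*a^2 - 5.3152*a - 5.9318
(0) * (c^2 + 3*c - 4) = 0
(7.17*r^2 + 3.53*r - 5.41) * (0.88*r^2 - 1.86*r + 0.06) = 6.3096*r^4 - 10.2298*r^3 - 10.8964*r^2 + 10.2744*r - 0.3246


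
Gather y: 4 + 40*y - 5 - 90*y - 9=-50*y - 10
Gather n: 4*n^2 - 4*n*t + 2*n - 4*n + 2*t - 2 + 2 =4*n^2 + n*(-4*t - 2) + 2*t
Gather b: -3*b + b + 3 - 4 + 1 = -2*b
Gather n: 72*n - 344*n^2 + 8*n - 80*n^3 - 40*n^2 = -80*n^3 - 384*n^2 + 80*n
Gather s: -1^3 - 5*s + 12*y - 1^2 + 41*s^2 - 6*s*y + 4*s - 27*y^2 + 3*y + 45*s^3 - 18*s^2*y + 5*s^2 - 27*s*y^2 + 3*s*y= 45*s^3 + s^2*(46 - 18*y) + s*(-27*y^2 - 3*y - 1) - 27*y^2 + 15*y - 2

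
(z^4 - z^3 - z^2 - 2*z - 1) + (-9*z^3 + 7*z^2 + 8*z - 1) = z^4 - 10*z^3 + 6*z^2 + 6*z - 2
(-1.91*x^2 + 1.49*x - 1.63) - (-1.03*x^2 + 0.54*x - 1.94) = -0.88*x^2 + 0.95*x + 0.31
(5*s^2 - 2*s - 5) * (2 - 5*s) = -25*s^3 + 20*s^2 + 21*s - 10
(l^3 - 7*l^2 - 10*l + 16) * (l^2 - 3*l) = l^5 - 10*l^4 + 11*l^3 + 46*l^2 - 48*l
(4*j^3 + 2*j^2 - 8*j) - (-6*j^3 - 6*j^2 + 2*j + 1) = 10*j^3 + 8*j^2 - 10*j - 1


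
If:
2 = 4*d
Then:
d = 1/2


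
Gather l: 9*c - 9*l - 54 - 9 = 9*c - 9*l - 63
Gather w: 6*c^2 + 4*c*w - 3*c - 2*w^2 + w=6*c^2 - 3*c - 2*w^2 + w*(4*c + 1)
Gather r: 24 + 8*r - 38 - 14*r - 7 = -6*r - 21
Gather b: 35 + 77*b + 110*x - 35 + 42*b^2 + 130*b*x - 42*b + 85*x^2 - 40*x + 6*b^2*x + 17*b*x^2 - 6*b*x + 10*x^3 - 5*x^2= b^2*(6*x + 42) + b*(17*x^2 + 124*x + 35) + 10*x^3 + 80*x^2 + 70*x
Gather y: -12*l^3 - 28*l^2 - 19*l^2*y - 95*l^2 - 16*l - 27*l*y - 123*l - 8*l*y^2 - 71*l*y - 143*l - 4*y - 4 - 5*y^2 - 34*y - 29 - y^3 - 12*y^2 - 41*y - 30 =-12*l^3 - 123*l^2 - 282*l - y^3 + y^2*(-8*l - 17) + y*(-19*l^2 - 98*l - 79) - 63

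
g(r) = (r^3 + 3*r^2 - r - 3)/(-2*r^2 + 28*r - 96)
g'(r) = (4*r - 28)*(r^3 + 3*r^2 - r - 3)/(-2*r^2 + 28*r - 96)^2 + (3*r^2 + 6*r - 1)/(-2*r^2 + 28*r - 96)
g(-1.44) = -0.01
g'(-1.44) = 0.02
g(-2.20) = -0.02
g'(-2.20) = -0.01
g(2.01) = -0.32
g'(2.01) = -0.62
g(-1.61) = -0.02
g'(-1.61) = 0.02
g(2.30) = -0.54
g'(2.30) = -0.92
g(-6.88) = 0.47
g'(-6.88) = -0.19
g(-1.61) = -0.02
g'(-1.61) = 0.02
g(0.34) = 0.03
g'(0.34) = -0.01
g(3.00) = -1.60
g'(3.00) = -2.32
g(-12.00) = 1.79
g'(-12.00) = -0.31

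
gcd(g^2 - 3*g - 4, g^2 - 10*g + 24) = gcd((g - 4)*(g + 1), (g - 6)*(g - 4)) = g - 4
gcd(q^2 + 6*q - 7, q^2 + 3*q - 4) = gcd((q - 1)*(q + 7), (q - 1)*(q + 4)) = q - 1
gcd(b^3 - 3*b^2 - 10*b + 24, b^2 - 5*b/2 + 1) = b - 2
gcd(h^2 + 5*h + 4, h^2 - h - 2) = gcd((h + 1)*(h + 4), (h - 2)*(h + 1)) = h + 1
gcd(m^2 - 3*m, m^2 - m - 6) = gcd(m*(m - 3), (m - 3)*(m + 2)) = m - 3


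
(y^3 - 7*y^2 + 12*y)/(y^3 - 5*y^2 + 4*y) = (y - 3)/(y - 1)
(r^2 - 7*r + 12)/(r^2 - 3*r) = (r - 4)/r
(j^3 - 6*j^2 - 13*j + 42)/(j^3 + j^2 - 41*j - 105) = (j - 2)/(j + 5)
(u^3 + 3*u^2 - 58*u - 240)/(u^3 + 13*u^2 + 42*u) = (u^2 - 3*u - 40)/(u*(u + 7))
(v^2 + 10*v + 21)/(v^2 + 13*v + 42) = (v + 3)/(v + 6)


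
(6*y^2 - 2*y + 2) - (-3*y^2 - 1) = 9*y^2 - 2*y + 3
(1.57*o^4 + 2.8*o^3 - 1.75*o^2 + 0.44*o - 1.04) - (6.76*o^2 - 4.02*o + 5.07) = 1.57*o^4 + 2.8*o^3 - 8.51*o^2 + 4.46*o - 6.11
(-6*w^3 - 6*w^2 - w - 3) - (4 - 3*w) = -6*w^3 - 6*w^2 + 2*w - 7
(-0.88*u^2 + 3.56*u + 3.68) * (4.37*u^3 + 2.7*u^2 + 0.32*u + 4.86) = -3.8456*u^5 + 13.1812*u^4 + 25.412*u^3 + 6.7984*u^2 + 18.4792*u + 17.8848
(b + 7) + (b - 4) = 2*b + 3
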